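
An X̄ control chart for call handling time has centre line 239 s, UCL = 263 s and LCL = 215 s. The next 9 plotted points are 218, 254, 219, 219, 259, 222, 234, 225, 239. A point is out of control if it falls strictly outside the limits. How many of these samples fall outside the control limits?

All 9 points lie within [215, 263].

0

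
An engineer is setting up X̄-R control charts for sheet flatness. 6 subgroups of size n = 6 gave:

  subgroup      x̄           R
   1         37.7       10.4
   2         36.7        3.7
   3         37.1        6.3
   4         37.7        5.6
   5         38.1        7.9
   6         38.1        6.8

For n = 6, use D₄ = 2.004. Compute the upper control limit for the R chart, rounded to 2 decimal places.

13.59

R̄ = (10.4 + 3.7 + 6.3 + 5.6 + 7.9 + 6.8) / 6 = 40.7000 / 6 = 6.7833
UCL_R = D₄·R̄ = 2.004 × 6.7833 = 13.5938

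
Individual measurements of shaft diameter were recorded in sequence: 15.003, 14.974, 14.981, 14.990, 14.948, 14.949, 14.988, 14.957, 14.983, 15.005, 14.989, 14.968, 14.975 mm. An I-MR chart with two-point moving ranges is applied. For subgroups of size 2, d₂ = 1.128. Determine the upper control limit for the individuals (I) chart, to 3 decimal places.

X̄ = (15.003 + 14.974 + 14.981 + 14.990 + 14.948 + 14.949 + 14.988 + 14.957 + 14.983 + 15.005 + 14.989 + 14.968 + 14.975) / 13 = 14.9777
Moving ranges: 0.029, 0.007, 0.009, 0.042, 0.001, 0.039, 0.031, 0.026, 0.022, 0.016, 0.021, 0.007; M̄R̄ = 0.2500 / 12 = 0.0208
UCL = X̄ + 3·M̄R̄/d₂ = 14.9777 + 3 × 0.0208 / 1.128 = 15.0331

15.033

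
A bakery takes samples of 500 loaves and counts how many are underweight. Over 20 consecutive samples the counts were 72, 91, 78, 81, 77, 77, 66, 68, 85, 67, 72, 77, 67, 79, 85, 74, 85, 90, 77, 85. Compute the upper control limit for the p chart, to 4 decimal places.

p̄ = Σdᵢ / (k·n) = 1553 / (20 × 500) = 0.15530
UCL = p̄ + 3·√(p̄(1−p̄)/n) = 0.15530 + 3 × √(0.15530×0.84470/500) = 0.15530 + 3 × 0.01620 = 0.20389

0.2039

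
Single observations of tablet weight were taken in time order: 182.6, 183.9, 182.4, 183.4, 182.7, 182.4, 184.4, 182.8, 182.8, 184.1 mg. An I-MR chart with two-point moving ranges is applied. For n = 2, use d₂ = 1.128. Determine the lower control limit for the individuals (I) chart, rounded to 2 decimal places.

180.28

X̄ = (182.6 + 183.9 + 182.4 + 183.4 + 182.7 + 182.4 + 184.4 + 182.8 + 182.8 + 184.1) / 10 = 183.1500
Moving ranges: 1.3, 1.5, 1.0, 0.7, 0.3, 2.0, 1.6, 0.0, 1.3; M̄R̄ = 9.7000 / 9 = 1.0778
LCL = X̄ − 3·M̄R̄/d₂ = 183.1500 − 3 × 1.0778 / 1.128 = 180.2836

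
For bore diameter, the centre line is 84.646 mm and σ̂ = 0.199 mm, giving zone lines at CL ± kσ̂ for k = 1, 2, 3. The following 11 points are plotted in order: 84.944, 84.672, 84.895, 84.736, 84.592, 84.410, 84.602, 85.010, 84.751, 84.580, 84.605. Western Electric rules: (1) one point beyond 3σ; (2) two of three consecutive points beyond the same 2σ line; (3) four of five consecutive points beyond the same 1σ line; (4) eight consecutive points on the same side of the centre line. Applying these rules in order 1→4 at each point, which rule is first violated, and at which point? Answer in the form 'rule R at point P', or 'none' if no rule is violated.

none

Zone of each point (C = within 1σ̂, B = 1σ̂–2σ̂, A = 2σ̂–3σ̂, * = beyond 3σ̂; sign = side of CL): 1:+B, 2:+C, 3:+B, 4:+C, 5:-C, 6:-B, 7:-C, 8:+B, 9:+C, 10:-C, 11:-C
No rule fires across all 11 points.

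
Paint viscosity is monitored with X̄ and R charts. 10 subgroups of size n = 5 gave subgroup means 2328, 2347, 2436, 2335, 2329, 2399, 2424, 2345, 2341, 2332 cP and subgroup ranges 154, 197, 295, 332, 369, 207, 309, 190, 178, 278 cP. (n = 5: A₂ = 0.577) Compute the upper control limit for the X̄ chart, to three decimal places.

2506.369

X̄̄ = (2328 + 2347 + 2436 + 2335 + 2329 + 2399 + 2424 + 2345 + 2341 + 2332) / 10 = 23616.0000 / 10 = 2361.6000
R̄ = (154 + 197 + 295 + 332 + 369 + 207 + 309 + 190 + 178 + 278) / 10 = 2509.0000 / 10 = 250.9000
UCL = X̄̄ + A₂·R̄ = 2361.6000 + 0.577 × 250.9000 = 2506.3693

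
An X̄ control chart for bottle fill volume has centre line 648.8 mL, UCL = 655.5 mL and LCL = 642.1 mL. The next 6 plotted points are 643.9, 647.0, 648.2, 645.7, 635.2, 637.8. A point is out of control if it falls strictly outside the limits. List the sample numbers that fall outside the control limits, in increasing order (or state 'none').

5, 6

Compare each point to [642.1, 655.5]: sample 5 = 635.2 < LCL; sample 6 = 637.8 < LCL.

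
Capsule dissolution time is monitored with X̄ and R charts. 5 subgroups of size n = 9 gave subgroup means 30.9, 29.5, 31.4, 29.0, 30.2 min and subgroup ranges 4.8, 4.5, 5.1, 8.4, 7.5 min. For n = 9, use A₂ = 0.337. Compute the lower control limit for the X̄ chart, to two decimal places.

X̄̄ = (30.9 + 29.5 + 31.4 + 29.0 + 30.2) / 5 = 151.0000 / 5 = 30.2000
R̄ = (4.8 + 4.5 + 5.1 + 8.4 + 7.5) / 5 = 30.3000 / 5 = 6.0600
LCL = X̄̄ − A₂·R̄ = 30.2000 − 0.337 × 6.0600 = 28.1578

28.16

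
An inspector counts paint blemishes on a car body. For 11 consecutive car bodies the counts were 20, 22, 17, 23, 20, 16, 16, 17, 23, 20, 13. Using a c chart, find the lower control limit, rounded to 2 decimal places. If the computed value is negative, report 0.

c̄ = (20 + 22 + 17 + 23 + 20 + 16 + 16 + 17 + 23 + 20 + 13) / 11 = 207 / 11 = 18.8182
LCL = c̄ − 3√c̄ = 18.8182 − 3 × 4.3380 = 5.8042

5.80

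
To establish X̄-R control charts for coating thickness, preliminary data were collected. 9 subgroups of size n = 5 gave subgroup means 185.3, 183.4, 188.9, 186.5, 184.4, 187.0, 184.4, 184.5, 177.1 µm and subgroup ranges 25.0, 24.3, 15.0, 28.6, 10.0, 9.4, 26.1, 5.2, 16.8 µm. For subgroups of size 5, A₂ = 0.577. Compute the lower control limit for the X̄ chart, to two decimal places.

X̄̄ = (185.3 + 183.4 + 188.9 + 186.5 + 184.4 + 187.0 + 184.4 + 184.5 + 177.1) / 9 = 1661.5000 / 9 = 184.6111
R̄ = (25.0 + 24.3 + 15.0 + 28.6 + 10.0 + 9.4 + 26.1 + 5.2 + 16.8) / 9 = 160.4000 / 9 = 17.8222
LCL = X̄̄ − A₂·R̄ = 184.6111 − 0.577 × 17.8222 = 174.3277

174.33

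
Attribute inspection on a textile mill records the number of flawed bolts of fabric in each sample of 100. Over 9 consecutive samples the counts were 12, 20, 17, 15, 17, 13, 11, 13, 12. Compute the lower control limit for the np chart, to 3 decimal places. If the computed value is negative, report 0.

p̄ = Σdᵢ / (k·n) = 130 / (9 × 100) = 0.14444
LCL = np̄ − 3·√(np̄(1−p̄)) = 14.4444 − 3 × 3.5154 = 3.8982

3.898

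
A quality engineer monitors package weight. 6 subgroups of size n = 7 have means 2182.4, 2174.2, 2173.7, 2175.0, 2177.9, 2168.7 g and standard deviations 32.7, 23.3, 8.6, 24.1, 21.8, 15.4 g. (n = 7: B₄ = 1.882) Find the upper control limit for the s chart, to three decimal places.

39.491

s̄ = (32.7 + 23.3 + 8.6 + 24.1 + 21.8 + 15.4) / 6 = 20.9833
UCL_s = B₄·s̄ = 1.882 × 20.9833 = 39.4906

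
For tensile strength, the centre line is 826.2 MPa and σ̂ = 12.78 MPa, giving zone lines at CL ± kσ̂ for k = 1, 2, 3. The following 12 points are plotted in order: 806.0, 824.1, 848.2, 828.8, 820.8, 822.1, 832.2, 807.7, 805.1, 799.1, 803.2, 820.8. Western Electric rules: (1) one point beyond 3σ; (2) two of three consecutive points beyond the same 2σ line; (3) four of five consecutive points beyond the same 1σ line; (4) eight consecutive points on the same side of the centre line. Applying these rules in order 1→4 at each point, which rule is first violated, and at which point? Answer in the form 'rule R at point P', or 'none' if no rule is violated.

Zone of each point (C = within 1σ̂, B = 1σ̂–2σ̂, A = 2σ̂–3σ̂, * = beyond 3σ̂; sign = side of CL): 1:-B, 2:-C, 3:+B, 4:+C, 5:-C, 6:-C, 7:+C, 8:-B, 9:-B, 10:-A, 11:-B, 12:-C
Rule 3 (four of five consecutive points beyond the same 1σ limit) is satisfied at point 11.

rule 3 at point 11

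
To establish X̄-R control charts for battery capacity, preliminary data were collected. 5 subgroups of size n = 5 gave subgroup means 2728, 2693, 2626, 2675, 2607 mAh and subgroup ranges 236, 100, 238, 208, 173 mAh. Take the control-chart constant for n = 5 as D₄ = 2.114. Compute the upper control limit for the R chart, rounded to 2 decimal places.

403.77

R̄ = (236 + 100 + 238 + 208 + 173) / 5 = 955.0000 / 5 = 191.0000
UCL_R = D₄·R̄ = 2.114 × 191.0000 = 403.7740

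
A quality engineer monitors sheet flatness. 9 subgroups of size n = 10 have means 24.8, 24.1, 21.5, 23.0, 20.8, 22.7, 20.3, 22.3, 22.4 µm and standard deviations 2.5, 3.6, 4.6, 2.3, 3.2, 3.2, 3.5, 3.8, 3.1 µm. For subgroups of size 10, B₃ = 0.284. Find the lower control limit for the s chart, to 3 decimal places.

s̄ = (2.5 + 3.6 + 4.6 + 2.3 + 3.2 + 3.2 + 3.5 + 3.8 + 3.1) / 9 = 3.3111
LCL_s = B₃·s̄ = 0.284 × 3.3111 = 0.9404

0.940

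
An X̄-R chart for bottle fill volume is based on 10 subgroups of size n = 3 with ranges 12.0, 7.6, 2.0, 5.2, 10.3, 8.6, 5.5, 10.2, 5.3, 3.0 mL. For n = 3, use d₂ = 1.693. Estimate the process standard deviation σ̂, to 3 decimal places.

4.117

R̄ = (12.0 + 7.6 + 2.0 + 5.2 + 10.3 + 8.6 + 5.5 + 10.2 + 5.3 + 3.0) / 10 = 6.9700
σ̂ = R̄ / d₂ = 6.9700 / 1.693 = 4.1170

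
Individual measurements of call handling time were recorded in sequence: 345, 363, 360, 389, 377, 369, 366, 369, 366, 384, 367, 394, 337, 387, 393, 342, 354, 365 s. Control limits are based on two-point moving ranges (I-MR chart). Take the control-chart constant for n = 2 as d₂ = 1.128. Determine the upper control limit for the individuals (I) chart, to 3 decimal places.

419.481

X̄ = (345 + 363 + 360 + 389 + 377 + 369 + 366 + 369 + 366 + 384 + 367 + 394 + 337 + 387 + 393 + 342 + 354 + 365) / 18 = 368.1667
Moving ranges: 18, 3, 29, 12, 8, 3, 3, 3, 18, 17, 27, 57, 50, 6, 51, 12, 11; M̄R̄ = 328.0000 / 17 = 19.2941
UCL = X̄ + 3·M̄R̄/d₂ = 368.1667 + 3 × 19.2941 / 1.128 = 419.4808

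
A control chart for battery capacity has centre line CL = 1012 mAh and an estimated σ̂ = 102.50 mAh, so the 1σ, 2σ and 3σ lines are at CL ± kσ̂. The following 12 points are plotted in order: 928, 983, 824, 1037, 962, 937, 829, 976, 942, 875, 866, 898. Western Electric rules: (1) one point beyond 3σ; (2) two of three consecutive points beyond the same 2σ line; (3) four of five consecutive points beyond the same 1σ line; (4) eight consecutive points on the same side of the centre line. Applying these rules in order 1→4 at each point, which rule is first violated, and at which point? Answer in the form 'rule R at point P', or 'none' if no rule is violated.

Zone of each point (C = within 1σ̂, B = 1σ̂–2σ̂, A = 2σ̂–3σ̂, * = beyond 3σ̂; sign = side of CL): 1:-C, 2:-C, 3:-B, 4:+C, 5:-C, 6:-C, 7:-B, 8:-C, 9:-C, 10:-B, 11:-B, 12:-B
Rule 4 (eight consecutive points on the same side of the centre line) is satisfied at point 12.

rule 4 at point 12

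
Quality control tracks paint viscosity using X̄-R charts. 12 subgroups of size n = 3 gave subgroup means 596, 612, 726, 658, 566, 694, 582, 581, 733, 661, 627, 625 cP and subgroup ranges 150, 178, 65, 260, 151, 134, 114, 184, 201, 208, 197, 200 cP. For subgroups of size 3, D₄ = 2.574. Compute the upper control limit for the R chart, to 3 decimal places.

R̄ = (150 + 178 + 65 + 260 + 151 + 134 + 114 + 184 + 201 + 208 + 197 + 200) / 12 = 2042.0000 / 12 = 170.1667
UCL_R = D₄·R̄ = 2.574 × 170.1667 = 438.0090

438.009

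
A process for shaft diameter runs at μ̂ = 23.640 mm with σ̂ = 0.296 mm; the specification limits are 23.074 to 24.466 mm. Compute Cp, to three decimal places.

Cp = (USL − LSL) / (6σ̂) = (24.466 − 23.074) / (6 × 0.296) = 1.3920 / 1.7760 = 0.7838

0.784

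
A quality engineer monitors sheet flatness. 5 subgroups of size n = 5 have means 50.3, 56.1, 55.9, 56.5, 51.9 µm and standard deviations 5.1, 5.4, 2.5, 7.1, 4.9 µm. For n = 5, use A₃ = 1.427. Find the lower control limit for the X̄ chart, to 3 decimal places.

47.005

X̄̄ = (50.3 + 56.1 + 55.9 + 56.5 + 51.9) / 5 = 54.1400
s̄ = (5.1 + 5.4 + 2.5 + 7.1 + 4.9) / 5 = 5.0000
LCL = X̄̄ − A₃·s̄ = 54.1400 − 1.427 × 5.0000 = 47.0050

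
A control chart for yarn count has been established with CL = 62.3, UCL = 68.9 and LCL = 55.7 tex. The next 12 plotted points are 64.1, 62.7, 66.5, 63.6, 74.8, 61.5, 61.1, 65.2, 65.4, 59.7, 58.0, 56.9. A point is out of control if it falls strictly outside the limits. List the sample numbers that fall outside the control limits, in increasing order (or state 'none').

Compare each point to [55.7, 68.9]: sample 5 = 74.8 > UCL.

5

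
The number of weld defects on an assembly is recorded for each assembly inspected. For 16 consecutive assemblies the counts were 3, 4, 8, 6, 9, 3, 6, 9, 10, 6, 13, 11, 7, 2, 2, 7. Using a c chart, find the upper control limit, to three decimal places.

c̄ = (3 + 4 + 8 + 6 + 9 + 3 + 6 + 9 + 10 + 6 + 13 + 11 + 7 + 2 + 2 + 7) / 16 = 106 / 16 = 6.6250
UCL = c̄ + 3√c̄ = 6.6250 + 3 × √6.6250 = 6.6250 + 3 × 2.5739 = 14.3467

14.347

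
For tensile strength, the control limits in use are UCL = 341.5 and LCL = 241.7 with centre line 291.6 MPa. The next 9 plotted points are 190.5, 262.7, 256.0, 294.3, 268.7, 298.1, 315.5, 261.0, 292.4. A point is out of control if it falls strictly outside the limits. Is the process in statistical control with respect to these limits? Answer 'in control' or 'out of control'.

Compare each point to [241.7, 341.5]: sample 1 = 190.5 < LCL.

out of control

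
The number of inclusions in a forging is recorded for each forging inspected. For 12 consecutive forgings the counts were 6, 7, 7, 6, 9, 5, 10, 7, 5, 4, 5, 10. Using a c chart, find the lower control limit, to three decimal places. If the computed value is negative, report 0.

0.000

c̄ = (6 + 7 + 7 + 6 + 9 + 5 + 10 + 7 + 5 + 4 + 5 + 10) / 12 = 81 / 12 = 6.7500
LCL = c̄ − 3√c̄ = 6.7500 − 3 × 2.5981 = -1.0442 → 0 (cannot be negative)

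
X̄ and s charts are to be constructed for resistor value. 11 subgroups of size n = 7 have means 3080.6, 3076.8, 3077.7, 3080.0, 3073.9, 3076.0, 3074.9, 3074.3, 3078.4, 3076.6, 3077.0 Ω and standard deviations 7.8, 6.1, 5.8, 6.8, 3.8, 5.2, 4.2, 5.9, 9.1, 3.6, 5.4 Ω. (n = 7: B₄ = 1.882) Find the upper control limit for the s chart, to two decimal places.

s̄ = (7.8 + 6.1 + 5.8 + 6.8 + 3.8 + 5.2 + 4.2 + 5.9 + 9.1 + 3.6 + 5.4) / 11 = 5.7909
UCL_s = B₄·s̄ = 1.882 × 5.7909 = 10.8985

10.90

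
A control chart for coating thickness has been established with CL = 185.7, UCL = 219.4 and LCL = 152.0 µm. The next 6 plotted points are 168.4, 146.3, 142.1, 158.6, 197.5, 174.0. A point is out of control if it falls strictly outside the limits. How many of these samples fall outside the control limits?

Compare each point to [152.0, 219.4]: sample 2 = 146.3 < LCL; sample 3 = 142.1 < LCL.

2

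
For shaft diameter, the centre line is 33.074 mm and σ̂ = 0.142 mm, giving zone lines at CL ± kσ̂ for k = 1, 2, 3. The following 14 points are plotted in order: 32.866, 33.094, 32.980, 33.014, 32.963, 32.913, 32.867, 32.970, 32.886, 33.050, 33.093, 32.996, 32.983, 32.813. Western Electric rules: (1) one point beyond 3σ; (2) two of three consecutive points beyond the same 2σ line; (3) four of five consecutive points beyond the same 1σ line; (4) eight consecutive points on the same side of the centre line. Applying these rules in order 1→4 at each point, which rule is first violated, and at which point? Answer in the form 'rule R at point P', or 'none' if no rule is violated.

Zone of each point (C = within 1σ̂, B = 1σ̂–2σ̂, A = 2σ̂–3σ̂, * = beyond 3σ̂; sign = side of CL): 1:-B, 2:+C, 3:-C, 4:-C, 5:-C, 6:-B, 7:-B, 8:-C, 9:-B, 10:-C, 11:+C, 12:-C, 13:-C, 14:-B
Rule 4 (eight consecutive points on the same side of the centre line) is satisfied at point 10.

rule 4 at point 10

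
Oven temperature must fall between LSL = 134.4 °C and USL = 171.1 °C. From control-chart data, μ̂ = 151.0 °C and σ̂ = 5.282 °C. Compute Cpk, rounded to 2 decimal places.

1.05

Cpu = (USL − μ̂) / (3σ̂) = (171.1 − 151.0) / (3 × 5.282) = 1.2685; Cpl = (μ̂ − LSL) / (3σ̂) = (151.0 − 134.4) / (3 × 5.282) = 1.0476; Cpk = min(Cpu, Cpl) = 1.0476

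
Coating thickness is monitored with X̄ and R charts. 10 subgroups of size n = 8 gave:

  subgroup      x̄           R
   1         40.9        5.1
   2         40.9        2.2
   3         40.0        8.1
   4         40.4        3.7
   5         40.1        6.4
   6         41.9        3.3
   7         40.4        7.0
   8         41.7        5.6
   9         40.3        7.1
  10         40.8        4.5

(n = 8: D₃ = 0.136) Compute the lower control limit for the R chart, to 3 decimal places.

0.721

R̄ = (5.1 + 2.2 + 8.1 + 3.7 + 6.4 + 3.3 + 7.0 + 5.6 + 7.1 + 4.5) / 10 = 53.0000 / 10 = 5.3000
LCL_R = D₃·R̄ = 0.136 × 5.3000 = 0.7208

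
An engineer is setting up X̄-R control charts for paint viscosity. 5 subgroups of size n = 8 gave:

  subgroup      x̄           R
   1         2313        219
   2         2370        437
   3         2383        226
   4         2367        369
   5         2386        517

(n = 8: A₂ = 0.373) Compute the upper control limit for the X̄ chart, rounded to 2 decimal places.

X̄̄ = (2313 + 2370 + 2383 + 2367 + 2386) / 5 = 11819.0000 / 5 = 2363.8000
R̄ = (219 + 437 + 226 + 369 + 517) / 5 = 1768.0000 / 5 = 353.6000
UCL = X̄̄ + A₂·R̄ = 2363.8000 + 0.373 × 353.6000 = 2495.6928

2495.69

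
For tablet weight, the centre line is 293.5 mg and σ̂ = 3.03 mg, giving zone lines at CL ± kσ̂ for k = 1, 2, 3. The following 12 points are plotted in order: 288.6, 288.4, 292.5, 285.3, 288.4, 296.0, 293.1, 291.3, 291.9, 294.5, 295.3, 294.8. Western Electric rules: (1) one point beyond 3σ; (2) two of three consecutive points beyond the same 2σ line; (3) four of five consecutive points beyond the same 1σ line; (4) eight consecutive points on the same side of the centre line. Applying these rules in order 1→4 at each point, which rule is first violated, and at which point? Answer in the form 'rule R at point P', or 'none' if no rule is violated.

rule 3 at point 5

Zone of each point (C = within 1σ̂, B = 1σ̂–2σ̂, A = 2σ̂–3σ̂, * = beyond 3σ̂; sign = side of CL): 1:-B, 2:-B, 3:-C, 4:-A, 5:-B, 6:+C, 7:-C, 8:-C, 9:-C, 10:+C, 11:+C, 12:+C
Rule 3 (four of five consecutive points beyond the same 1σ limit) is satisfied at point 5.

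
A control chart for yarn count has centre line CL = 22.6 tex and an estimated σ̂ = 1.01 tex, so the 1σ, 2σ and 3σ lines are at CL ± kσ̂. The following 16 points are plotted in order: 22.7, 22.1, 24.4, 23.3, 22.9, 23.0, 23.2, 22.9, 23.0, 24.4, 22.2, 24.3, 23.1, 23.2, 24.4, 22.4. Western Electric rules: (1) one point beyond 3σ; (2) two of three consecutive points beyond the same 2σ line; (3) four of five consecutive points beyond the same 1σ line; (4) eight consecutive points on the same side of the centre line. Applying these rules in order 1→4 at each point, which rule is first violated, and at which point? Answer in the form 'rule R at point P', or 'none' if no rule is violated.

Zone of each point (C = within 1σ̂, B = 1σ̂–2σ̂, A = 2σ̂–3σ̂, * = beyond 3σ̂; sign = side of CL): 1:+C, 2:-C, 3:+B, 4:+C, 5:+C, 6:+C, 7:+C, 8:+C, 9:+C, 10:+B, 11:-C, 12:+B, 13:+C, 14:+C, 15:+B, 16:-C
Rule 4 (eight consecutive points on the same side of the centre line) is satisfied at point 10.

rule 4 at point 10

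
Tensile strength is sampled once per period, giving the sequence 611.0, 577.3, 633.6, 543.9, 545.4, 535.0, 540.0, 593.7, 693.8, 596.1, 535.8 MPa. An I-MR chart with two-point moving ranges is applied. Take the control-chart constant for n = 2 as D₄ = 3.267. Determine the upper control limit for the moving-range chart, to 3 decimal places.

Moving ranges: 33.7, 56.3, 89.7, 1.5, 10.4, 5.0, 53.7, 100.1, 97.7, 60.3; M̄R̄ = 508.4000 / 10 = 50.8400
UCL_MR = D₄·M̄R̄ = 3.267 × 50.8400 = 166.0943

166.094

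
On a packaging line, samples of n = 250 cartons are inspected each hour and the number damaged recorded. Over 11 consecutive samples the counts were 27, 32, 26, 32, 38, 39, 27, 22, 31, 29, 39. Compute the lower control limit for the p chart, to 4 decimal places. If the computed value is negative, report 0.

0.0618

p̄ = Σdᵢ / (k·n) = 342 / (11 × 250) = 0.12436
LCL = p̄ − 3·√(p̄(1−p̄)/n) = 0.12436 − 3 × 0.02087 = 0.06175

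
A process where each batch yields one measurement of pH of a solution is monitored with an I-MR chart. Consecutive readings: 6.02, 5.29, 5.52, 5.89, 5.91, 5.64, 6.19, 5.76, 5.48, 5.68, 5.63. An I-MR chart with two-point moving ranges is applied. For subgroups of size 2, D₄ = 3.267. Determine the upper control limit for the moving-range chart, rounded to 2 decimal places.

1.02

Moving ranges: 0.73, 0.23, 0.37, 0.02, 0.27, 0.55, 0.43, 0.28, 0.20, 0.05; M̄R̄ = 3.1300 / 10 = 0.3130
UCL_MR = D₄·M̄R̄ = 3.267 × 0.3130 = 1.0226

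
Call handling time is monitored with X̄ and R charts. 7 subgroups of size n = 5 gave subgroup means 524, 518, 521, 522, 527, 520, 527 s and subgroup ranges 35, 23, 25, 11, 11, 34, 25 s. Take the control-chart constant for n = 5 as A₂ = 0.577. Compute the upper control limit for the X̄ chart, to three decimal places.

X̄̄ = (524 + 518 + 521 + 522 + 527 + 520 + 527) / 7 = 3659.0000 / 7 = 522.7143
R̄ = (35 + 23 + 25 + 11 + 11 + 34 + 25) / 7 = 164.0000 / 7 = 23.4286
UCL = X̄̄ + A₂·R̄ = 522.7143 + 0.577 × 23.4286 = 536.2326

536.233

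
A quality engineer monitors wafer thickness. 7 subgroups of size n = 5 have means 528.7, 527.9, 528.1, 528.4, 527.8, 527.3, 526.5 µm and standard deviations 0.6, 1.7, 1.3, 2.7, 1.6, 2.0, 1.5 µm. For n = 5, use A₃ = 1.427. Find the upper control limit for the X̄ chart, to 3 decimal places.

X̄̄ = (528.7 + 527.9 + 528.1 + 528.4 + 527.8 + 527.3 + 526.5) / 7 = 527.8143
s̄ = (0.6 + 1.7 + 1.3 + 2.7 + 1.6 + 2.0 + 1.5) / 7 = 1.6286
UCL = X̄̄ + A₃·s̄ = 527.8143 + 1.427 × 1.6286 = 530.1383

530.138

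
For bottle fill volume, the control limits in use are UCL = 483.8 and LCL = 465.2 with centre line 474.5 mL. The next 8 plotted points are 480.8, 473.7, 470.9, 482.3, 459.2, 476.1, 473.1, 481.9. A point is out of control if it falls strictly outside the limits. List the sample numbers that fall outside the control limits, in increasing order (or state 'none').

5

Compare each point to [465.2, 483.8]: sample 5 = 459.2 < LCL.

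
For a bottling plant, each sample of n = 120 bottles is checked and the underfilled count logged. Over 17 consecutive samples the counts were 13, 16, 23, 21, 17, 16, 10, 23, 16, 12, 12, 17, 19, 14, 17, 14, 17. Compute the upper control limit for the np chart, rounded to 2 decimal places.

p̄ = Σdᵢ / (k·n) = 277 / (17 × 120) = 0.13578
UCL = np̄ + 3·√(np̄(1−p̄)) = 16.2941 + 3 × √(16.2941×0.86422) = 16.2941 + 3 × 3.7526 = 27.5518

27.55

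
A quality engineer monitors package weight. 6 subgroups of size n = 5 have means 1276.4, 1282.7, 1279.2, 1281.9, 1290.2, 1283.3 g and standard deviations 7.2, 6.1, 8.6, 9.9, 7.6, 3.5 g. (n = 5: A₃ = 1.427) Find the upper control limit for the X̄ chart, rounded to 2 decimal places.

X̄̄ = (1276.4 + 1282.7 + 1279.2 + 1281.9 + 1290.2 + 1283.3) / 6 = 1282.2833
s̄ = (7.2 + 6.1 + 8.6 + 9.9 + 7.6 + 3.5) / 6 = 7.1500
UCL = X̄̄ + A₃·s̄ = 1282.2833 + 1.427 × 7.1500 = 1292.4864

1292.49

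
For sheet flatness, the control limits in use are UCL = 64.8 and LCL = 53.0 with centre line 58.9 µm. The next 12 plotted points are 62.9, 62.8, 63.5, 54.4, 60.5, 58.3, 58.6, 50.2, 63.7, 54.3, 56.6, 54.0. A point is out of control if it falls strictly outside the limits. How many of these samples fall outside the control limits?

1

Compare each point to [53.0, 64.8]: sample 8 = 50.2 < LCL.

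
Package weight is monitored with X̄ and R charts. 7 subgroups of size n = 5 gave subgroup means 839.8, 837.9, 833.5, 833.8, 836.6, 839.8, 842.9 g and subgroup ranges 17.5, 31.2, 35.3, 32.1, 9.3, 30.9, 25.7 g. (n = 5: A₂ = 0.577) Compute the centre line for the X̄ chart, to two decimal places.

X̄̄ = (839.8 + 837.9 + 833.5 + 833.8 + 836.6 + 839.8 + 842.9) / 7 = 5864.3000 / 7 = 837.7571
CL = X̄̄ = 837.7571

837.76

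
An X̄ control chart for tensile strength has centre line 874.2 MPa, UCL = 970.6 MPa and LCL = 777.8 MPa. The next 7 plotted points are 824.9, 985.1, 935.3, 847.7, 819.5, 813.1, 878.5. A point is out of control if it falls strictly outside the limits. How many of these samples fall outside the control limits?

1

Compare each point to [777.8, 970.6]: sample 2 = 985.1 > UCL.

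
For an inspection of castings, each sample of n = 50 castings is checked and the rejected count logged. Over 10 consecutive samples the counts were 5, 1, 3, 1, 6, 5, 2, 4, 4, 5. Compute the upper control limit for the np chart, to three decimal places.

9.083

p̄ = Σdᵢ / (k·n) = 36 / (10 × 50) = 0.07200
UCL = np̄ + 3·√(np̄(1−p̄)) = 3.6000 + 3 × √(3.6000×0.92800) = 3.6000 + 3 × 1.8278 = 9.0834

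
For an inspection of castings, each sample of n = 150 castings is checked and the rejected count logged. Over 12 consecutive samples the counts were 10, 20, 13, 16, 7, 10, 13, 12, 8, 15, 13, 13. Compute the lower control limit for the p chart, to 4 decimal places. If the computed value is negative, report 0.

0.0156

p̄ = Σdᵢ / (k·n) = 150 / (12 × 150) = 0.08333
LCL = p̄ − 3·√(p̄(1−p̄)/n) = 0.08333 − 3 × 0.02257 = 0.01563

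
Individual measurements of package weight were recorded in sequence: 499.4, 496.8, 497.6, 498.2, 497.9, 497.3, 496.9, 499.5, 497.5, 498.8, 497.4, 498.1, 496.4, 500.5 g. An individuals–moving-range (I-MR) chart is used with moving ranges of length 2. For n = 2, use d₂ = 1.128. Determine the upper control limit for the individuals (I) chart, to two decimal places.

501.93

X̄ = (499.4 + 496.8 + 497.6 + 498.2 + 497.9 + 497.3 + 496.9 + 499.5 + 497.5 + 498.8 + 497.4 + 498.1 + 496.4 + 500.5) / 14 = 498.0214
Moving ranges: 2.6, 0.8, 0.6, 0.3, 0.6, 0.4, 2.6, 2.0, 1.3, 1.4, 0.7, 1.7, 4.1; M̄R̄ = 19.1000 / 13 = 1.4692
UCL = X̄ + 3·M̄R̄/d₂ = 498.0214 + 3 × 1.4692 / 1.128 = 501.9290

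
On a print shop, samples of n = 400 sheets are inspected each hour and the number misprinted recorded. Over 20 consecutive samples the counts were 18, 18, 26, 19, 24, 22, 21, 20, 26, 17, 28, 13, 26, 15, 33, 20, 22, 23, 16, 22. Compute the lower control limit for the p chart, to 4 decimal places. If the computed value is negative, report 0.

p̄ = Σdᵢ / (k·n) = 429 / (20 × 400) = 0.05362
LCL = p̄ − 3·√(p̄(1−p̄)/n) = 0.05362 − 3 × 0.01126 = 0.01983

0.0198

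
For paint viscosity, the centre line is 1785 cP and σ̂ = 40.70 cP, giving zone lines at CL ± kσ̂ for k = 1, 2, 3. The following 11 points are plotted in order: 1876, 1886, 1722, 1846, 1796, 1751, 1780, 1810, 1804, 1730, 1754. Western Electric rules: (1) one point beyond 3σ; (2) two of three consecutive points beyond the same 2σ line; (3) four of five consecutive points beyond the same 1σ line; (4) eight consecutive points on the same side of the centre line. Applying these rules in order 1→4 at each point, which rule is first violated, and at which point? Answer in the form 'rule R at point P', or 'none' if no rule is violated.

Zone of each point (C = within 1σ̂, B = 1σ̂–2σ̂, A = 2σ̂–3σ̂, * = beyond 3σ̂; sign = side of CL): 1:+A, 2:+A, 3:-B, 4:+B, 5:+C, 6:-C, 7:-C, 8:+C, 9:+C, 10:-B, 11:-C
Rule 2 (two of three consecutive points beyond the same 2σ limit) is satisfied at point 2.

rule 2 at point 2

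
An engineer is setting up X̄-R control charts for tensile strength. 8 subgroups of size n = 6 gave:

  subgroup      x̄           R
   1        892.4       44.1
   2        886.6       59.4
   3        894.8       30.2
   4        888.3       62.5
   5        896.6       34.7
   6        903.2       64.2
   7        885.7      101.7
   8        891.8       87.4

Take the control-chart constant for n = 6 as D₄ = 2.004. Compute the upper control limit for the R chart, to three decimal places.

R̄ = (44.1 + 59.4 + 30.2 + 62.5 + 34.7 + 64.2 + 101.7 + 87.4) / 8 = 484.2000 / 8 = 60.5250
UCL_R = D₄·R̄ = 2.004 × 60.5250 = 121.2921

121.292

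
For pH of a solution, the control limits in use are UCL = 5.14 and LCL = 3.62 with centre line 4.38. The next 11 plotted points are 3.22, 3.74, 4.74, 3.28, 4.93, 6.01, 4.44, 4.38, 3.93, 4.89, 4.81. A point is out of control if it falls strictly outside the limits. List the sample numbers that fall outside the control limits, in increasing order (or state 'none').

1, 4, 6

Compare each point to [3.62, 5.14]: sample 1 = 3.22 < LCL; sample 4 = 3.28 < LCL; sample 6 = 6.01 > UCL.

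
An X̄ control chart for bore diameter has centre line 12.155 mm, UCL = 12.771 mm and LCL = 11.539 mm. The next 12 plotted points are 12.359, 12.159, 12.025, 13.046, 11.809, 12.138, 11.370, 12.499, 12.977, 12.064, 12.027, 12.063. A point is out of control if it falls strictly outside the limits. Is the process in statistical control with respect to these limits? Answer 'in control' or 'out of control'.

Compare each point to [11.539, 12.771]: sample 4 = 13.046 > UCL; sample 7 = 11.370 < LCL; sample 9 = 12.977 > UCL.

out of control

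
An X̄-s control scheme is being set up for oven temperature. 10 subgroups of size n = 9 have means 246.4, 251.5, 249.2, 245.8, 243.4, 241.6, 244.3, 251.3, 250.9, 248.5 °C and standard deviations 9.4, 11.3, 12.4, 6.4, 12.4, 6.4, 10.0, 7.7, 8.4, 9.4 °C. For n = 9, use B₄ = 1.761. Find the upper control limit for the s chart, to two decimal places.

s̄ = (9.4 + 11.3 + 12.4 + 6.4 + 12.4 + 6.4 + 10.0 + 7.7 + 8.4 + 9.4) / 10 = 9.3800
UCL_s = B₄·s̄ = 1.761 × 9.3800 = 16.5182

16.52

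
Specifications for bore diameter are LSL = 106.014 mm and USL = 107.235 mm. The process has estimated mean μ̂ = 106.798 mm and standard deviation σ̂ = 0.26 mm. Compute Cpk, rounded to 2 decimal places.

0.56

Cpu = (USL − μ̂) / (3σ̂) = (107.235 − 106.798) / (3 × 0.26) = 0.5603; Cpl = (μ̂ − LSL) / (3σ̂) = (106.798 − 106.014) / (3 × 0.26) = 1.0051; Cpk = min(Cpu, Cpl) = 0.5603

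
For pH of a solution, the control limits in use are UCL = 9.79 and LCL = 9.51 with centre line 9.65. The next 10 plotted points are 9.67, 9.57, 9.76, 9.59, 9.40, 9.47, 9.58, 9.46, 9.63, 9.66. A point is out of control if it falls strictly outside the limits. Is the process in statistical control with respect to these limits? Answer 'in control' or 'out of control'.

out of control

Compare each point to [9.51, 9.79]: sample 5 = 9.40 < LCL; sample 6 = 9.47 < LCL; sample 8 = 9.46 < LCL.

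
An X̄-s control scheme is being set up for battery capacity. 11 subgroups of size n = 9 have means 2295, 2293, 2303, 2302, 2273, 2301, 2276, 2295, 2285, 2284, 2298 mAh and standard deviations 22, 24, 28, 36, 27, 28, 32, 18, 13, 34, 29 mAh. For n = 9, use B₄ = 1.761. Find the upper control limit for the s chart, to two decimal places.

46.59

s̄ = (22 + 24 + 28 + 36 + 27 + 28 + 32 + 18 + 13 + 34 + 29) / 11 = 26.4545
UCL_s = B₄·s̄ = 1.761 × 26.4545 = 46.5865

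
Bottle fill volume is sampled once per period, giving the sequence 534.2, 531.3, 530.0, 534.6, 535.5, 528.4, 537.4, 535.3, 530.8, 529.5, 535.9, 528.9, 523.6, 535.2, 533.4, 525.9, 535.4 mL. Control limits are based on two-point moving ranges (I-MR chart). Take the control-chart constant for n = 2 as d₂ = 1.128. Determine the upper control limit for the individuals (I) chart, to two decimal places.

545.84

X̄ = (534.2 + 531.3 + 530.0 + 534.6 + 535.5 + 528.4 + 537.4 + 535.3 + 530.8 + 529.5 + 535.9 + 528.9 + 523.6 + 535.2 + 533.4 + 525.9 + 535.4) / 17 = 532.0765
Moving ranges: 2.9, 1.3, 4.6, 0.9, 7.1, 9.0, 2.1, 4.5, 1.3, 6.4, 7.0, 5.3, 11.6, 1.8, 7.5, 9.5; M̄R̄ = 82.8000 / 16 = 5.1750
UCL = X̄ + 3·M̄R̄/d₂ = 532.0765 + 3 × 5.1750 / 1.128 = 545.8398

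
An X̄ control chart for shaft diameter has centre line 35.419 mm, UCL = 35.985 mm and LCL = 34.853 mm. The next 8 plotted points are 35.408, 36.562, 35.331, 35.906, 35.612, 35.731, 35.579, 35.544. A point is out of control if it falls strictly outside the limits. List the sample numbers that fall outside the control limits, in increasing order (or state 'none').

Compare each point to [34.853, 35.985]: sample 2 = 36.562 > UCL.

2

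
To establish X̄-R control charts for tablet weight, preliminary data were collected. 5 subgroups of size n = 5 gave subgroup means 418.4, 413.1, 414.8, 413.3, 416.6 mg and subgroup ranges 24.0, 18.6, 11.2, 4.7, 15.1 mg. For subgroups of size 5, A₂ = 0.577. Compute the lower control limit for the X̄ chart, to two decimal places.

X̄̄ = (418.4 + 413.1 + 414.8 + 413.3 + 416.6) / 5 = 2076.2000 / 5 = 415.2400
R̄ = (24.0 + 18.6 + 11.2 + 4.7 + 15.1) / 5 = 73.6000 / 5 = 14.7200
LCL = X̄̄ − A₂·R̄ = 415.2400 − 0.577 × 14.7200 = 406.7466

406.75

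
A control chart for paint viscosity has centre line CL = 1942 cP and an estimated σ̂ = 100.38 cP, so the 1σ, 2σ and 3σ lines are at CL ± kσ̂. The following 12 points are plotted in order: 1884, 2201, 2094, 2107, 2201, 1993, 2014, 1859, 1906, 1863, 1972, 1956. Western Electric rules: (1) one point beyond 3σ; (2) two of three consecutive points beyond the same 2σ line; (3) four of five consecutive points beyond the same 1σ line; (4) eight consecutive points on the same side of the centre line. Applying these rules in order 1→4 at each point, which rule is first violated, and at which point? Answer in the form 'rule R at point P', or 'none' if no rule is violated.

Zone of each point (C = within 1σ̂, B = 1σ̂–2σ̂, A = 2σ̂–3σ̂, * = beyond 3σ̂; sign = side of CL): 1:-C, 2:+A, 3:+B, 4:+B, 5:+A, 6:+C, 7:+C, 8:-C, 9:-C, 10:-C, 11:+C, 12:+C
Rule 3 (four of five consecutive points beyond the same 1σ limit) is satisfied at point 5.

rule 3 at point 5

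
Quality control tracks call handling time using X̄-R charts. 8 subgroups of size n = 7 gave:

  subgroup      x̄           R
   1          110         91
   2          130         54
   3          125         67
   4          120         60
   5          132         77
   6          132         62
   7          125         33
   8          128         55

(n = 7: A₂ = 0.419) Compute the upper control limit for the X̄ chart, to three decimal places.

X̄̄ = (110 + 130 + 125 + 120 + 132 + 132 + 125 + 128) / 8 = 1002.0000 / 8 = 125.2500
R̄ = (91 + 54 + 67 + 60 + 77 + 62 + 33 + 55) / 8 = 499.0000 / 8 = 62.3750
UCL = X̄̄ + A₂·R̄ = 125.2500 + 0.419 × 62.3750 = 151.3851

151.385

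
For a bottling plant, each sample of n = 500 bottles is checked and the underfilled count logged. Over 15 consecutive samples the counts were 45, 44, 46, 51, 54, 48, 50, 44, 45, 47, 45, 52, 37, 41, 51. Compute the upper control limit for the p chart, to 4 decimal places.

p̄ = Σdᵢ / (k·n) = 700 / (15 × 500) = 0.09333
UCL = p̄ + 3·√(p̄(1−p̄)/n) = 0.09333 + 3 × √(0.09333×0.90667/500) = 0.09333 + 3 × 0.01301 = 0.13236

0.1324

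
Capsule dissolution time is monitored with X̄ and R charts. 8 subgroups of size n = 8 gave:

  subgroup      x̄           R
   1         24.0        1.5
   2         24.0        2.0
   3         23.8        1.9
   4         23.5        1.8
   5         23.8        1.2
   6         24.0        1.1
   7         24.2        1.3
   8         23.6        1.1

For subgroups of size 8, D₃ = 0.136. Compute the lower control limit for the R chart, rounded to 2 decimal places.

0.20

R̄ = (1.5 + 2.0 + 1.9 + 1.8 + 1.2 + 1.1 + 1.3 + 1.1) / 8 = 11.9000 / 8 = 1.4875
LCL_R = D₃·R̄ = 0.136 × 1.4875 = 0.2023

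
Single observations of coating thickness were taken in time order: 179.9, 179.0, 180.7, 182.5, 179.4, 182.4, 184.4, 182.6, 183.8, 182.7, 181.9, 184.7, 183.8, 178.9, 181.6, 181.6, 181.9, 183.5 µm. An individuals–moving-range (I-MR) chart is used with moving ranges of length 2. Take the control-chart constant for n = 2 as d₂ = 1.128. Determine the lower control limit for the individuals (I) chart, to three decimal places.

X̄ = (179.9 + 179.0 + 180.7 + 182.5 + 179.4 + 182.4 + 184.4 + 182.6 + 183.8 + 182.7 + 181.9 + 184.7 + 183.8 + 178.9 + 181.6 + 181.6 + 181.9 + 183.5) / 18 = 181.9611
Moving ranges: 0.9, 1.7, 1.8, 3.1, 3.0, 2.0, 1.8, 1.2, 1.1, 0.8, 2.8, 0.9, 4.9, 2.7, 0.0, 0.3, 1.6; M̄R̄ = 30.6000 / 17 = 1.8000
LCL = X̄ − 3·M̄R̄/d₂ = 181.9611 − 3 × 1.8000 / 1.128 = 177.1739

177.174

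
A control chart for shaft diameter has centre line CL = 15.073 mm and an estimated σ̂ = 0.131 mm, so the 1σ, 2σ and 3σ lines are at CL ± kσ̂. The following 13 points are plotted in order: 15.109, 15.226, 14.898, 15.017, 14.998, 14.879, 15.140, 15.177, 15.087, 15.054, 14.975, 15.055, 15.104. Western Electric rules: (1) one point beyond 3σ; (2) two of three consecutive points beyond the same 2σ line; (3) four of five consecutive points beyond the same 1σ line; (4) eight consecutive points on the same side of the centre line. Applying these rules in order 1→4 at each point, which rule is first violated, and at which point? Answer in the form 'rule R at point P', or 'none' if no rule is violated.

none

Zone of each point (C = within 1σ̂, B = 1σ̂–2σ̂, A = 2σ̂–3σ̂, * = beyond 3σ̂; sign = side of CL): 1:+C, 2:+B, 3:-B, 4:-C, 5:-C, 6:-B, 7:+C, 8:+C, 9:+C, 10:-C, 11:-C, 12:-C, 13:+C
No rule fires across all 13 points.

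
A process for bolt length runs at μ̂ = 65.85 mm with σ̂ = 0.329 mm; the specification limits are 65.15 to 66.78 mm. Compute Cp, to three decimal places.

Cp = (USL − LSL) / (6σ̂) = (66.78 − 65.15) / (6 × 0.329) = 1.6300 / 1.9740 = 0.8257

0.826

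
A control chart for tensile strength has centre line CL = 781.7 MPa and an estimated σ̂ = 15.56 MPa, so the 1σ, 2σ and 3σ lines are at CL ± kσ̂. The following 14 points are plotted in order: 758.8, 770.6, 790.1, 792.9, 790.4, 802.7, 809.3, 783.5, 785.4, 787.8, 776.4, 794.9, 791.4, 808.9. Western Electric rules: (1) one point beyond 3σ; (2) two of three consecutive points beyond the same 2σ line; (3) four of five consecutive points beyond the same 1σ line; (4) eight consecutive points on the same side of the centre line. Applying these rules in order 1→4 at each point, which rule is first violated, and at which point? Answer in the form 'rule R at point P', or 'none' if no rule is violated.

Zone of each point (C = within 1σ̂, B = 1σ̂–2σ̂, A = 2σ̂–3σ̂, * = beyond 3σ̂; sign = side of CL): 1:-B, 2:-C, 3:+C, 4:+C, 5:+C, 6:+B, 7:+B, 8:+C, 9:+C, 10:+C, 11:-C, 12:+C, 13:+C, 14:+B
Rule 4 (eight consecutive points on the same side of the centre line) is satisfied at point 10.

rule 4 at point 10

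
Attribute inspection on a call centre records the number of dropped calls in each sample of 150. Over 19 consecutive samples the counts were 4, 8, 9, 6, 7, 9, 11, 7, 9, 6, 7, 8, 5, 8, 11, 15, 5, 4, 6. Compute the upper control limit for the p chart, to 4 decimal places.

0.1047

p̄ = Σdᵢ / (k·n) = 145 / (19 × 150) = 0.05088
UCL = p̄ + 3·√(p̄(1−p̄)/n) = 0.05088 + 3 × √(0.05088×0.94912/150) = 0.05088 + 3 × 0.01794 = 0.10470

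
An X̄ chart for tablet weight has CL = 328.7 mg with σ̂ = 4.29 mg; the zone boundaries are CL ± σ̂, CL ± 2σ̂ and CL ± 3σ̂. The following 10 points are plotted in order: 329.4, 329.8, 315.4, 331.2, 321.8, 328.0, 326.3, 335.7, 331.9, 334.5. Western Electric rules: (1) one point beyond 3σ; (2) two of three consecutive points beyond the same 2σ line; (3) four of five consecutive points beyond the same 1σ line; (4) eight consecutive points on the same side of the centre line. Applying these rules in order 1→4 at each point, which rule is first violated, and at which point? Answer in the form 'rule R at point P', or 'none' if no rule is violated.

Zone of each point (C = within 1σ̂, B = 1σ̂–2σ̂, A = 2σ̂–3σ̂, * = beyond 3σ̂; sign = side of CL): 1:+C, 2:+C, 3:-*, 4:+C, 5:-B, 6:-C, 7:-C, 8:+B, 9:+C, 10:+B
Rule 1 (one point beyond the 3σ limits) is satisfied at point 3.

rule 1 at point 3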